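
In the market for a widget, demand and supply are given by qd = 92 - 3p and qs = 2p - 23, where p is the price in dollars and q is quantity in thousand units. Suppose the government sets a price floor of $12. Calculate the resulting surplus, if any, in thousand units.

0

Without the control the market clears where 92 - 3p = 2p - 23, i.e. p* = 23 and q* = 23.
The floor of 12 is below the equilibrium price 23, so it is not binding; the market clears at p* = 23, q* = 23.
Since the control does not bind, there is no surplus.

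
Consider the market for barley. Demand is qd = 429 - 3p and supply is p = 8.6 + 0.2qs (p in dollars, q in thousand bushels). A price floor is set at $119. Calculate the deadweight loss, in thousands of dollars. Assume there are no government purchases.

Rearranging supply gives qs = 5p - 43. Setting quantity demanded equal to quantity supplied, 429 - 3p = 5p - 43, gives p* = 59 and q* = 252.
The floor of 119 is above the equilibrium price 59, so it binds.
At p = 119: qd = 429 - 3·119 = 72 and qs = 5·119 - 43 = 552.
Quantity traded falls to 72. At q = 72 the demand price is (429 - 72)/3 = 119 and the supply price is (43 + 72)/5 = 23.
Deadweight loss = ½ · (119 - 23) · (252 - 72) = ½ · 96 · 180 = 8640.

8640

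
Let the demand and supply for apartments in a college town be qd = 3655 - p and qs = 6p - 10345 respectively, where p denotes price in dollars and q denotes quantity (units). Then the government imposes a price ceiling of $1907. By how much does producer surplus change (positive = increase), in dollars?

-127968

In a free market, 3655 - p = 6p - 10345 gives the equilibrium p* = 2000, q* = 1655.
Since 1907 < 2000, the ceiling is binding.
At p = 1907: qd = 3655 - 1907 = 1748 and qs = 6·1907 - 10345 = 1097.
Producer surplus without the control is ½ · (2000 - 10345/6) · 1655 = 2739025/12.
With the ceiling, producers sell 1097 units at 1907, so PS = ½ · (1907 - 10345/6) · 1097 = 1203409/12.
Change in producer surplus = 1203409/12 - 2739025/12 = -127968.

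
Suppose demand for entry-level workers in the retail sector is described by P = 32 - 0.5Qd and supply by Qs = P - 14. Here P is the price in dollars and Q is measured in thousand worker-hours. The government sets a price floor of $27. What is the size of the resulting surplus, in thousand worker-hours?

Rearranging demand gives Qd = 64 - 2P. Equilibrium: 64 - 2P = P - 14, so 78 = 3P and P* = 26, Q* = 12.
Since 27 > 26, the floor is binding.
At P = 27: Qd = 64 - 2·27 = 10 and Qs = 27 - 14 = 13.
Surplus = Qs - Qd = 13 - 10 = 3.

3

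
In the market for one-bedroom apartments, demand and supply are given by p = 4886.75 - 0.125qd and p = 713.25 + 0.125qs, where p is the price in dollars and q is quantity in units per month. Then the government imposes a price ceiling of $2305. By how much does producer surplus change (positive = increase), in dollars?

-7283430

Rearranging demand gives qd = 39094 - 8p; rearranging supply gives qs = 8p - 5706. Without the control the market clears where 39094 - 8p = 8p - 5706, i.e. p* = 2800 and q* = 16694.
Because the ceiling (2305) lies below the market-clearing price, it is binding.
At p = 2305: qd = 39094 - 8·2305 = 20654 and qs = 8·2305 - 5706 = 12734.
Producer surplus without the control is ½ · (2800 - 713.25) · 16694 = 17418102.25.
With the ceiling, producers sell 12734 units at 2305, so PS = ½ · (2305 - 713.25) · 12734 = 10134672.25.
Change in producer surplus = 10134672.25 - 17418102.25 = -7283430.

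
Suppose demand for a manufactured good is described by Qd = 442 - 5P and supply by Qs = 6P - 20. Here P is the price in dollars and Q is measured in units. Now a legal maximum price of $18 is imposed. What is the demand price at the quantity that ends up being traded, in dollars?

In a free market, 442 - 5P = 6P - 20 gives the equilibrium P* = 42, Q* = 232.
Since 18 < 42, the ceiling is binding.
At P = 18: Qd = 442 - 5·18 = 352 and Qs = 6·18 - 20 = 88.
Only 88 units reach the market. On the demand curve, the marginal buyer's willingness to pay at Q = 88 is (442 - 88)/5 = 70.8.

70.8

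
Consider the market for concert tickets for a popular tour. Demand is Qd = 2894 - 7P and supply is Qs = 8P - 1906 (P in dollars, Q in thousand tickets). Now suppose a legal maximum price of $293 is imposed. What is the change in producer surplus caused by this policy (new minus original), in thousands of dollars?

-14742

Without the control the market clears where 2894 - 7P = 8P - 1906, i.e. P* = 320 and Q* = 654.
The ceiling of 293 is below the equilibrium price 320, so it binds.
At P = 293: Qd = 2894 - 7·293 = 843 and Qs = 8·293 - 1906 = 438.
Producer surplus without the control is ½ · (320 - 238.25) · 654 = 26732.25.
With the ceiling, producers sell 438 units at 293, so PS = ½ · (293 - 238.25) · 438 = 11990.25.
Change in producer surplus = 11990.25 - 26732.25 = -14742.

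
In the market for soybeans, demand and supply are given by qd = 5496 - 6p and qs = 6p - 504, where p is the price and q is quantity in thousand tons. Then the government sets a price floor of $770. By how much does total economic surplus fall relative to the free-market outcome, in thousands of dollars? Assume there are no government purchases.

437400

Equilibrium: 5496 - 6p = 6p - 504, so 6000 = 12p and p* = 500, q* = 2496.
The floor of 770 is above the equilibrium price 500, so it binds.
At p = 770: qd = 5496 - 6·770 = 876 and qs = 6·770 - 504 = 4116.
Quantity traded falls to 876. At q = 876 the demand price is (5496 - 876)/6 = 770 and the supply price is (504 + 876)/6 = 230.
Deadweight loss = ½ · (770 - 230) · (2496 - 876) = ½ · 540 · 1620 = 437400.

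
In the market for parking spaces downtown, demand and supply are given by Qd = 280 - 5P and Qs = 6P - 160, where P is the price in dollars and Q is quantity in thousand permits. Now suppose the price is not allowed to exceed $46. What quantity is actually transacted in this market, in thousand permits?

Equilibrium: 280 - 5P = 6P - 160, so 440 = 11P and P* = 40, Q* = 80.
Since 46 is above P* = 40, the ceiling does not bind and the free-market outcome prevails.

80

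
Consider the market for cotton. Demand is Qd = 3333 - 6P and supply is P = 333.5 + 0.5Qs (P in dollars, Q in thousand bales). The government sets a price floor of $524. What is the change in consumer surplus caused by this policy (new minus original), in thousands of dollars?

Rearranging supply gives Qs = 2P - 667. In a free market, 3333 - 6P = 2P - 667 gives the equilibrium P* = 500, Q* = 333.
The floor of 524 is above the equilibrium price 500, so it binds.
At P = 524: Qd = 3333 - 6·524 = 189 and Qs = 2·524 - 667 = 381.
Consumer surplus without the control is ½ · (555.5 - 500) · 333 = 9240.75.
With the floor, consumers buy 189 units at 524, so CS = ½ · (555.5 - 524) · 189 = 2976.75.
Change in consumer surplus = 2976.75 - 9240.75 = -6264.

-6264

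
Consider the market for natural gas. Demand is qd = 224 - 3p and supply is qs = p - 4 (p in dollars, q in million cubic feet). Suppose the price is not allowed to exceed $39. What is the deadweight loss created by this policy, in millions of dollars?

Without the control the market clears where 224 - 3p = p - 4, i.e. p* = 57 and q* = 53.
Because the ceiling (39) lies below the market-clearing price, it is binding.
At p = 39: qd = 224 - 3·39 = 107 and qs = 39 - 4 = 35.
Quantity traded falls to 35. At q = 35 the demand price is (224 - 35)/3 = 63 and the supply price is 4 + 35 = 39.
Deadweight loss = ½ · (63 - 39) · (53 - 35) = ½ · 24 · 18 = 216.

216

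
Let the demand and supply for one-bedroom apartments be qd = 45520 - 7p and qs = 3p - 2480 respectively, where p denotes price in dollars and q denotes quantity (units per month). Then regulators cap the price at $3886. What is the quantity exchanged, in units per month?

Equilibrium: 45520 - 7p = 3p - 2480, so 48000 = 10p and p* = 4800, q* = 11920.
Because the ceiling (3886) lies below the market-clearing price, it is binding.
At p = 3886: qd = 45520 - 7·3886 = 18318 and qs = 3·3886 - 2480 = 9178.
The quantity actually transacted is the short side, supply: 9178.

9178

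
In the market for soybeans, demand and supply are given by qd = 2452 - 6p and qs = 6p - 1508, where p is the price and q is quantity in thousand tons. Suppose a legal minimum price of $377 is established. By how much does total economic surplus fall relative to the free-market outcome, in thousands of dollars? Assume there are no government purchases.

13254

Without the control the market clears where 2452 - 6p = 6p - 1508, i.e. p* = 330 and q* = 472.
The floor of 377 is above the equilibrium price 330, so it binds.
At p = 377: qd = 2452 - 6·377 = 190 and qs = 6·377 - 1508 = 754.
Quantity traded falls to 190. At q = 190 the demand price is (2452 - 190)/6 = 377 and the supply price is (1508 + 190)/6 = 283.
Deadweight loss = ½ · (377 - 283) · (472 - 190) = ½ · 94 · 282 = 13254.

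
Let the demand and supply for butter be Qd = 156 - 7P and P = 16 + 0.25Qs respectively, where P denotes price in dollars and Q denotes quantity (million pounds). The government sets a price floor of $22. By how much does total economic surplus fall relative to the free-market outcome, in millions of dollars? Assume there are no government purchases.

38.5

Rearranging supply gives Qs = 4P - 64. In a free market, 156 - 7P = 4P - 64 gives the equilibrium P* = 20, Q* = 16.
The floor of 22 is above the equilibrium price 20, so it binds.
At P = 22: Qd = 156 - 7·22 = 2 and Qs = 4·22 - 64 = 24.
Quantity traded falls to 2. At Q = 2 the demand price is (156 - 2)/7 = 22 and the supply price is (64 + 2)/4 = 16.5.
Deadweight loss = ½ · (22 - 16.5) · (16 - 2) = ½ · 5.5 · 14 = 38.5.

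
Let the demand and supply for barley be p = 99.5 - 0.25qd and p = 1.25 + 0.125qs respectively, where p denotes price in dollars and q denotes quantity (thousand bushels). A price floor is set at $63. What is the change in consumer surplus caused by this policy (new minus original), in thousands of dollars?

Rearranging demand gives qd = 398 - 4p; rearranging supply gives qs = 8p - 10. Setting quantity demanded equal to quantity supplied, 398 - 4p = 8p - 10, gives p* = 34 and q* = 262.
Since 63 > 34, the floor is binding.
At p = 63: qd = 398 - 4·63 = 146 and qs = 8·63 - 10 = 494.
Consumer surplus without the control is ½ · (99.5 - 34) · 262 = 8580.5.
With the floor, consumers buy 146 units at 63, so CS = ½ · (99.5 - 63) · 146 = 2664.5.
Change in consumer surplus = 2664.5 - 8580.5 = -5916.

-5916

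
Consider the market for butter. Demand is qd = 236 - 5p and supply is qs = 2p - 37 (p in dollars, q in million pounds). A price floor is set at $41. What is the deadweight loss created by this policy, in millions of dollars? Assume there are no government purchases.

35

Equilibrium: 236 - 5p = 2p - 37, so 273 = 7p and p* = 39, q* = 41.
Since 41 > 39, the floor is binding.
At p = 41: qd = 236 - 5·41 = 31 and qs = 2·41 - 37 = 45.
Quantity traded falls to 31. At q = 31 the demand price is (236 - 31)/5 = 41 and the supply price is (37 + 31)/2 = 34.
Deadweight loss = ½ · (41 - 34) · (41 - 31) = ½ · 7 · 10 = 35.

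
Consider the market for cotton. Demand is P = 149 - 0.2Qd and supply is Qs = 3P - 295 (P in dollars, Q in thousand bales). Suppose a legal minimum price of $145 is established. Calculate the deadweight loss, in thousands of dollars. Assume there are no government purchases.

1500

Rearranging demand gives Qd = 745 - 5P. Equilibrium: 745 - 5P = 3P - 295, so 1040 = 8P and P* = 130, Q* = 95.
Since 145 > 130, the floor is binding.
At P = 145: Qd = 745 - 5·145 = 20 and Qs = 3·145 - 295 = 140.
Quantity traded falls to 20. At Q = 20 the demand price is (745 - 20)/5 = 145 and the supply price is (295 + 20)/3 = 105.
Deadweight loss = ½ · (145 - 105) · (95 - 20) = ½ · 40 · 75 = 1500.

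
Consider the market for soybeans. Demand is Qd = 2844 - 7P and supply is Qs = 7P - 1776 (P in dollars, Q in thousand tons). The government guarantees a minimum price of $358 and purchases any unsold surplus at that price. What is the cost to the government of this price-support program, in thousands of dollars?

In a free market, 2844 - 7P = 7P - 1776 gives the equilibrium P* = 330, Q* = 534.
Since 358 > 330, the floor is binding.
At P = 358: Qd = 2844 - 7·358 = 338 and Qs = 7·358 - 1776 = 730.
Surplus = Qs - Qd = 392.
Government expenditure = surplus × support price = 392 × 358 = 140336.

140336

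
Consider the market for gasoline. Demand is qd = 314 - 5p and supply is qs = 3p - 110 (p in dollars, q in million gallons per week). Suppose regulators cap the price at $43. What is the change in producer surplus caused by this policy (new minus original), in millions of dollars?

-340

Equilibrium: 314 - 5p = 3p - 110, so 424 = 8p and p* = 53, q* = 49.
Since 43 < 53, the ceiling is binding.
At p = 43: qd = 314 - 5·43 = 99 and qs = 3·43 - 110 = 19.
Producer surplus without the control is ½ · (53 - 110/3) · 49 = 2401/6.
With the ceiling, producers sell 19 units at 43, so PS = ½ · (43 - 110/3) · 19 = 361/6.
Change in producer surplus = 361/6 - 2401/6 = -340.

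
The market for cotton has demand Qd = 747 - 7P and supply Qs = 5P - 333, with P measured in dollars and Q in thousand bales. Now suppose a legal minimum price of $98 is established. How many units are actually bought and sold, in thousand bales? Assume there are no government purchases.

Without the control the market clears where 747 - 7P = 5P - 333, i.e. P* = 90 and Q* = 117.
Since 98 > 90, the floor is binding.
At P = 98: Qd = 747 - 7·98 = 61 and Qs = 5·98 - 333 = 157.
The quantity actually transacted is the short side, demand: 61.

61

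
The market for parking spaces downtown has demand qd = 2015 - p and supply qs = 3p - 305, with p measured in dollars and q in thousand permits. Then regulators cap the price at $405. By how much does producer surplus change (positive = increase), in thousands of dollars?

Without the control the market clears where 2015 - p = 3p - 305, i.e. p* = 580 and q* = 1435.
The ceiling of 405 is below the equilibrium price 580, so it binds.
At p = 405: qd = 2015 - 405 = 1610 and qs = 3·405 - 305 = 910.
Producer surplus without the control is ½ · (580 - 305/3) · 1435 = 2059225/6.
With the ceiling, producers sell 910 units at 405, so PS = ½ · (405 - 305/3) · 910 = 414050/3.
Change in producer surplus = 414050/3 - 2059225/6 = -205187.5.

-205187.5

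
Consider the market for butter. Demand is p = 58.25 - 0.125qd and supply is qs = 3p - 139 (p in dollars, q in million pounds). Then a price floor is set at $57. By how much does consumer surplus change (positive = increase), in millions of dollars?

-36

Rearranging demand gives qd = 466 - 8p. In a free market, 466 - 8p = 3p - 139 gives the equilibrium p* = 55, q* = 26.
The floor of 57 is above the equilibrium price 55, so it binds.
At p = 57: qd = 466 - 8·57 = 10 and qs = 3·57 - 139 = 32.
Consumer surplus without the control is ½ · (58.25 - 55) · 26 = 42.25.
With the floor, consumers buy 10 units at 57, so CS = ½ · (58.25 - 57) · 10 = 6.25.
Change in consumer surplus = 6.25 - 42.25 = -36.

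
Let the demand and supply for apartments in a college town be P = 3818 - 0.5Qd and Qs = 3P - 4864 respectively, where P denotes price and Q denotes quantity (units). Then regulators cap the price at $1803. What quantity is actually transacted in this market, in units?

545

Rearranging demand gives Qd = 7636 - 2P. Without the control the market clears where 7636 - 2P = 3P - 4864, i.e. P* = 2500 and Q* = 2636.
Since 1803 < 2500, the ceiling is binding.
At P = 1803: Qd = 7636 - 2·1803 = 4030 and Qs = 3·1803 - 4864 = 545.
The quantity actually transacted is the short side, supply: 545.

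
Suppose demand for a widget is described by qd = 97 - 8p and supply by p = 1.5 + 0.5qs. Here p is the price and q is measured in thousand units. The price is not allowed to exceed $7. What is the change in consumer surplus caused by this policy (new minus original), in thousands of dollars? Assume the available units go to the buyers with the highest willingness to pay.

Rearranging supply gives qs = 2p - 3. Equilibrium: 97 - 8p = 2p - 3, so 100 = 10p and p* = 10, q* = 17.
The ceiling of 7 is below the equilibrium price 10, so it binds.
At p = 7: qd = 97 - 8·7 = 41 and qs = 2·7 - 3 = 11.
Consumer surplus without the control is ½ · (12.125 - 10) · 17 = 18.0625.
With the ceiling, 11 units are sold at 7 (assume they go to the highest-value buyers). The demand price at q = 11 is 10.75, so CS = ½ · [(12.125 - 7) + (10.75 - 7)] · 11 = 48.8125.
Change in consumer surplus = 48.8125 - 18.0625 = 30.75.

30.75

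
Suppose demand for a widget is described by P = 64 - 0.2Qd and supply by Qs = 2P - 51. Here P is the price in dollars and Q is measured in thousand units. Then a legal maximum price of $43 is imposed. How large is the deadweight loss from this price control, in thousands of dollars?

Rearranging demand gives Qd = 320 - 5P. Without the control the market clears where 320 - 5P = 2P - 51, i.e. P* = 53 and Q* = 55.
Because the ceiling (43) lies below the market-clearing price, it is binding.
At P = 43: Qd = 320 - 5·43 = 105 and Qs = 2·43 - 51 = 35.
Quantity traded falls to 35. At Q = 35 the demand price is (320 - 35)/5 = 57 and the supply price is (51 + 35)/2 = 43.
Deadweight loss = ½ · (57 - 43) · (55 - 35) = ½ · 14 · 20 = 140.

140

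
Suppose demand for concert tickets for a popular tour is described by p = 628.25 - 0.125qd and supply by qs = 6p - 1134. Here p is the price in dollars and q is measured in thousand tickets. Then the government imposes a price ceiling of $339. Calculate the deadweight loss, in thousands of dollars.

53555.25

Rearranging demand gives qd = 5026 - 8p. Equilibrium: 5026 - 8p = 6p - 1134, so 6160 = 14p and p* = 440, q* = 1506.
Since 339 < 440, the ceiling is binding.
At p = 339: qd = 5026 - 8·339 = 2314 and qs = 6·339 - 1134 = 900.
Quantity traded falls to 900. At q = 900 the demand price is (5026 - 900)/8 = 515.75 and the supply price is (1134 + 900)/6 = 339.
Deadweight loss = ½ · (515.75 - 339) · (1506 - 900) = ½ · 176.75 · 606 = 53555.25.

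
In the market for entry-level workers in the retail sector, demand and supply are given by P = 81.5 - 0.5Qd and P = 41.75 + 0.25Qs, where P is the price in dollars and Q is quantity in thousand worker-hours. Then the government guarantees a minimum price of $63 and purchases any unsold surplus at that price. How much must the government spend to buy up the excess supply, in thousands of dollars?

Rearranging demand gives Qd = 163 - 2P; rearranging supply gives Qs = 4P - 167. Setting quantity demanded equal to quantity supplied, 163 - 2P = 4P - 167, gives P* = 55 and Q* = 53.
Because the floor (63) lies above the market-clearing price, it is binding.
At P = 63: Qd = 163 - 2·63 = 37 and Qs = 4·63 - 167 = 85.
Surplus = Qs - Qd = 48.
Government expenditure = surplus × support price = 48 × 63 = 3024.

3024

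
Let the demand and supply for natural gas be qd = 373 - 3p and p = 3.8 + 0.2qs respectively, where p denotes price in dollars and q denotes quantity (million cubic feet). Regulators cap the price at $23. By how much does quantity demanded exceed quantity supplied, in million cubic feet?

208

Rearranging supply gives qs = 5p - 19. Setting quantity demanded equal to quantity supplied, 373 - 3p = 5p - 19, gives p* = 49 and q* = 226.
Because the ceiling (23) lies below the market-clearing price, it is binding.
At p = 23: qd = 373 - 3·23 = 304 and qs = 5·23 - 19 = 96.
Shortage = qd - qs = 304 - 96 = 208.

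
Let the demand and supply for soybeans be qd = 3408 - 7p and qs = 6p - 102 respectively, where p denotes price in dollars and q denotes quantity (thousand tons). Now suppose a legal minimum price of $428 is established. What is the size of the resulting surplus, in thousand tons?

In a free market, 3408 - 7p = 6p - 102 gives the equilibrium p* = 270, q* = 1518.
Because the floor (428) lies above the market-clearing price, it is binding.
At p = 428: qd = 3408 - 7·428 = 412 and qs = 6·428 - 102 = 2466.
Surplus = qs - qd = 2466 - 412 = 2054.

2054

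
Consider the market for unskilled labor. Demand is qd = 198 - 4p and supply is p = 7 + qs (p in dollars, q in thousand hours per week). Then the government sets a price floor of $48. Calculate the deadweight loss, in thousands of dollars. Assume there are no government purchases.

490

Rearranging supply gives qs = p - 7. In a free market, 198 - 4p = p - 7 gives the equilibrium p* = 41, q* = 34.
The floor of 48 is above the equilibrium price 41, so it binds.
At p = 48: qd = 198 - 4·48 = 6 and qs = 48 - 7 = 41.
Quantity traded falls to 6. At q = 6 the demand price is (198 - 6)/4 = 48 and the supply price is 7 + 6 = 13.
Deadweight loss = ½ · (48 - 13) · (34 - 6) = ½ · 35 · 28 = 490.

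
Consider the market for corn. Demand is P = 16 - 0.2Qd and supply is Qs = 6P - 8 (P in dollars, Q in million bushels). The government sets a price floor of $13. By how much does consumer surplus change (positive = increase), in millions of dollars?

-137.5

Rearranging demand gives Qd = 80 - 5P. Setting quantity demanded equal to quantity supplied, 80 - 5P = 6P - 8, gives P* = 8 and Q* = 40.
Since 13 > 8, the floor is binding.
At P = 13: Qd = 80 - 5·13 = 15 and Qs = 6·13 - 8 = 70.
Consumer surplus without the control is ½ · (16 - 8) · 40 = 160.
With the floor, consumers buy 15 units at 13, so CS = ½ · (16 - 13) · 15 = 22.5.
Change in consumer surplus = 22.5 - 160 = -137.5.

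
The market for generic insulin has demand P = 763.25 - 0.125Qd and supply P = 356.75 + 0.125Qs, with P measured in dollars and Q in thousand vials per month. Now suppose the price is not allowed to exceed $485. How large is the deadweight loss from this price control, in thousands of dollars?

45000

Rearranging demand gives Qd = 6106 - 8P; rearranging supply gives Qs = 8P - 2854. In a free market, 6106 - 8P = 8P - 2854 gives the equilibrium P* = 560, Q* = 1626.
Since 485 < 560, the ceiling is binding.
At P = 485: Qd = 6106 - 8·485 = 2226 and Qs = 8·485 - 2854 = 1026.
Quantity traded falls to 1026. At Q = 1026 the demand price is (6106 - 1026)/8 = 635 and the supply price is (2854 + 1026)/8 = 485.
Deadweight loss = ½ · (635 - 485) · (1626 - 1026) = ½ · 150 · 600 = 45000.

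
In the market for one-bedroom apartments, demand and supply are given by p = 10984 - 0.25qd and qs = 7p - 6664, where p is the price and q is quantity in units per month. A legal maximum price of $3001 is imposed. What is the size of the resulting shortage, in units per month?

Rearranging demand gives qd = 43936 - 4p. Without the control the market clears where 43936 - 4p = 7p - 6664, i.e. p* = 4600 and q* = 25536.
Since 3001 < 4600, the ceiling is binding.
At p = 3001: qd = 43936 - 4·3001 = 31932 and qs = 7·3001 - 6664 = 14343.
Shortage = qd - qs = 31932 - 14343 = 17589.

17589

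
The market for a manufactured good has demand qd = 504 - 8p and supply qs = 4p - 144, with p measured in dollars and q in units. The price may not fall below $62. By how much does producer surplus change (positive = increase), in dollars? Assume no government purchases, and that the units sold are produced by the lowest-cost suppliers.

Without the control the market clears where 504 - 8p = 4p - 144, i.e. p* = 54 and q* = 72.
Because the floor (62) lies above the market-clearing price, it is binding.
At p = 62: qd = 504 - 8·62 = 8 and qs = 4·62 - 144 = 104.
Producer surplus without the control is ½ · (54 - 36) · 72 = 648.
With the floor, 8 units are sold at 62. The supply price at q = 8 is 38, so PS = ½ · [(62 - 36) + (62 - 38)] · 8 = 200.
Change in producer surplus = 200 - 648 = -448.

-448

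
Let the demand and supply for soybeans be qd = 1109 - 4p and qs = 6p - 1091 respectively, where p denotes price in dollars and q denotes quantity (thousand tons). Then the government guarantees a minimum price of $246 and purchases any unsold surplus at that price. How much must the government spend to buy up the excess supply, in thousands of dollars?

63960

In a free market, 1109 - 4p = 6p - 1091 gives the equilibrium p* = 220, q* = 229.
Since 246 > 220, the floor is binding.
At p = 246: qd = 1109 - 4·246 = 125 and qs = 6·246 - 1091 = 385.
Surplus = qs - qd = 260.
Government expenditure = surplus × support price = 260 × 246 = 63960.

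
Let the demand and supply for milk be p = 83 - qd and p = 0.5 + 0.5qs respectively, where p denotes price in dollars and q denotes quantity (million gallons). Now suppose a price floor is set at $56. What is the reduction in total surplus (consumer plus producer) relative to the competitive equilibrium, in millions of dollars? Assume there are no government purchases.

Rearranging demand gives qd = 83 - p; rearranging supply gives qs = 2p - 1. Without the control the market clears where 83 - p = 2p - 1, i.e. p* = 28 and q* = 55.
Because the floor (56) lies above the market-clearing price, it is binding.
At p = 56: qd = 83 - 56 = 27 and qs = 2·56 - 1 = 111.
Quantity traded falls to 27. At q = 27 the demand price is 83 - 27 = 56 and the supply price is (1 + 27)/2 = 14.
Deadweight loss = ½ · (56 - 14) · (55 - 27) = ½ · 42 · 28 = 588.

588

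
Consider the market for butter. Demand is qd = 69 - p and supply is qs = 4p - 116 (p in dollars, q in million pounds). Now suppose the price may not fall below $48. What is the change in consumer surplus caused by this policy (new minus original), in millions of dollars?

-291.5

Equilibrium: 69 - p = 4p - 116, so 185 = 5p and p* = 37, q* = 32.
The floor of 48 is above the equilibrium price 37, so it binds.
At p = 48: qd = 69 - 48 = 21 and qs = 4·48 - 116 = 76.
Consumer surplus without the control is ½ · (69 - 37) · 32 = 512.
With the floor, consumers buy 21 units at 48, so CS = ½ · (69 - 48) · 21 = 220.5.
Change in consumer surplus = 220.5 - 512 = -291.5.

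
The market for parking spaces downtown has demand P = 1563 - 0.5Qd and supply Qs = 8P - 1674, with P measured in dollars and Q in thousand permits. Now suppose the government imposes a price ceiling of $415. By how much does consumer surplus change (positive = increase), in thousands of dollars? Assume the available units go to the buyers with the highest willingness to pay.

39390

Rearranging demand gives Qd = 3126 - 2P. Setting quantity demanded equal to quantity supplied, 3126 - 2P = 8P - 1674, gives P* = 480 and Q* = 2166.
The ceiling of 415 is below the equilibrium price 480, so it binds.
At P = 415: Qd = 3126 - 2·415 = 2296 and Qs = 8·415 - 1674 = 1646.
Consumer surplus without the control is ½ · (1563 - 480) · 2166 = 1172889.
With the ceiling, 1646 units are sold at 415 (assume they go to the highest-value buyers). The demand price at Q = 1646 is 740, so CS = ½ · [(1563 - 415) + (740 - 415)] · 1646 = 1212279.
Change in consumer surplus = 1212279 - 1172889 = 39390.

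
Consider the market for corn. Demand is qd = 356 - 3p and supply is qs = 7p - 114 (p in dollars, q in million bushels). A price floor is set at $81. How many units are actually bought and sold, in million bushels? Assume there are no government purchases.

In a free market, 356 - 3p = 7p - 114 gives the equilibrium p* = 47, q* = 215.
Because the floor (81) lies above the market-clearing price, it is binding.
At p = 81: qd = 356 - 3·81 = 113 and qs = 7·81 - 114 = 453.
The quantity actually transacted is the short side, demand: 113.

113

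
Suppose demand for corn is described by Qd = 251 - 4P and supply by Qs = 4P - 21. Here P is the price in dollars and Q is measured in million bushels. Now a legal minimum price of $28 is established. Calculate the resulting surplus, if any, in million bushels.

Equilibrium: 251 - 4P = 4P - 21, so 272 = 8P and P* = 34, Q* = 115.
The floor of 28 is below the equilibrium price 34, so it is not binding; the market clears at P* = 34, Q* = 115.
Since the control does not bind, there is no surplus.

0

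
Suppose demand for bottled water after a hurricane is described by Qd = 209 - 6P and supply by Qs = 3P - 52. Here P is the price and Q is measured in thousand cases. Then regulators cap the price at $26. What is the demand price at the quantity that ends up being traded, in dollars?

Setting quantity demanded equal to quantity supplied, 209 - 6P = 3P - 52, gives P* = 29 and Q* = 35.
Since 26 < 29, the ceiling is binding.
At P = 26: Qd = 209 - 6·26 = 53 and Qs = 3·26 - 52 = 26.
Only 26 units reach the market. On the demand curve, the marginal buyer's willingness to pay at Q = 26 is (209 - 26)/6 = 30.5.

30.5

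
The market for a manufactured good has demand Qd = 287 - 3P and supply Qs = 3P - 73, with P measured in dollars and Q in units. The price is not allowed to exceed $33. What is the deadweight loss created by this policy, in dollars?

2187

Setting quantity demanded equal to quantity supplied, 287 - 3P = 3P - 73, gives P* = 60 and Q* = 107.
Because the ceiling (33) lies below the market-clearing price, it is binding.
At P = 33: Qd = 287 - 3·33 = 188 and Qs = 3·33 - 73 = 26.
Quantity traded falls to 26. At Q = 26 the demand price is (287 - 26)/3 = 87 and the supply price is (73 + 26)/3 = 33.
Deadweight loss = ½ · (87 - 33) · (107 - 26) = ½ · 54 · 81 = 2187.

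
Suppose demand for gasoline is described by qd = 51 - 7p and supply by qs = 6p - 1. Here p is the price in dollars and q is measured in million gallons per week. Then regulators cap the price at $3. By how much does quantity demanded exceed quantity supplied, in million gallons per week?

Setting quantity demanded equal to quantity supplied, 51 - 7p = 6p - 1, gives p* = 4 and q* = 23.
Since 3 < 4, the ceiling is binding.
At p = 3: qd = 51 - 7·3 = 30 and qs = 6·3 - 1 = 17.
Shortage = qd - qs = 30 - 17 = 13.

13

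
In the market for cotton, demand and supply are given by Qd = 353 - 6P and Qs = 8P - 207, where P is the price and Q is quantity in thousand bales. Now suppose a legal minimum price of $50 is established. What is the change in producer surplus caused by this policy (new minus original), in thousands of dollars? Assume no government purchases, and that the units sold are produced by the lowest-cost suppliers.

Setting quantity demanded equal to quantity supplied, 353 - 6P = 8P - 207, gives P* = 40 and Q* = 113.
The floor of 50 is above the equilibrium price 40, so it binds.
At P = 50: Qd = 353 - 6·50 = 53 and Qs = 8·50 - 207 = 193.
Producer surplus without the control is ½ · (40 - 25.875) · 113 = 798.0625.
With the floor, 53 units are sold at 50. The supply price at Q = 53 is 32.5, so PS = ½ · [(50 - 25.875) + (50 - 32.5)] · 53 = 1103.0625.
Change in producer surplus = 1103.0625 - 798.0625 = 305.

305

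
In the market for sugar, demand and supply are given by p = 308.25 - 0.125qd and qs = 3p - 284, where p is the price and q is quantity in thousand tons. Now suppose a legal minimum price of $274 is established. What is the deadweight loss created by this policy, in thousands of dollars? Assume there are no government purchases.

Rearranging demand gives qd = 2466 - 8p. Equilibrium: 2466 - 8p = 3p - 284, so 2750 = 11p and p* = 250, q* = 466.
Because the floor (274) lies above the market-clearing price, it is binding.
At p = 274: qd = 2466 - 8·274 = 274 and qs = 3·274 - 284 = 538.
Quantity traded falls to 274. At q = 274 the demand price is (2466 - 274)/8 = 274 and the supply price is (284 + 274)/3 = 186.
Deadweight loss = ½ · (274 - 186) · (466 - 274) = ½ · 88 · 192 = 8448.

8448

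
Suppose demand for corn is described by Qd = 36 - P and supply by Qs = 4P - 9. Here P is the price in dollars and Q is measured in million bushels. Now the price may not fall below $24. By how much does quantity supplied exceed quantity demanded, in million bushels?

75

Setting quantity demanded equal to quantity supplied, 36 - P = 4P - 9, gives P* = 9 and Q* = 27.
Since 24 > 9, the floor is binding.
At P = 24: Qd = 36 - 24 = 12 and Qs = 4·24 - 9 = 87.
Surplus = Qs - Qd = 87 - 12 = 75.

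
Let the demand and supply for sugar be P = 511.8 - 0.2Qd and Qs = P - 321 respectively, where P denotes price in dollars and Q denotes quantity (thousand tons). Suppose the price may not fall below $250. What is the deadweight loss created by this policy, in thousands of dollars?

Rearranging demand gives Qd = 2559 - 5P. In a free market, 2559 - 5P = P - 321 gives the equilibrium P* = 480, Q* = 159.
The floor of 250 is below the equilibrium price 480, so it is not binding; the market clears at P* = 480, Q* = 159.
Since the control does not bind, no trades are prevented and deadweight loss is zero.

0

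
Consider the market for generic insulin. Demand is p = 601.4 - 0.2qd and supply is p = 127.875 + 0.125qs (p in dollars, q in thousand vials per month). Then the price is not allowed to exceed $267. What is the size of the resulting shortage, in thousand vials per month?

559

Rearranging demand gives qd = 3007 - 5p; rearranging supply gives qs = 8p - 1023. In a free market, 3007 - 5p = 8p - 1023 gives the equilibrium p* = 310, q* = 1457.
The ceiling of 267 is below the equilibrium price 310, so it binds.
At p = 267: qd = 3007 - 5·267 = 1672 and qs = 8·267 - 1023 = 1113.
Shortage = qd - qs = 1672 - 1113 = 559.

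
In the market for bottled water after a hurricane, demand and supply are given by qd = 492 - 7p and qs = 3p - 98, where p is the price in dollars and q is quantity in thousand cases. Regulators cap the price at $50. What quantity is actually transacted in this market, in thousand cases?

Without the control the market clears where 492 - 7p = 3p - 98, i.e. p* = 59 and q* = 79.
Since 50 < 59, the ceiling is binding.
At p = 50: qd = 492 - 7·50 = 142 and qs = 3·50 - 98 = 52.
The quantity actually transacted is the short side, supply: 52.

52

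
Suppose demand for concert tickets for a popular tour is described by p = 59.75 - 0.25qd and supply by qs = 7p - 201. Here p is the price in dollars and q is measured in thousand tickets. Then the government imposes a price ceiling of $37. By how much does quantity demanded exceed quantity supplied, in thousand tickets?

Rearranging demand gives qd = 239 - 4p. Equilibrium: 239 - 4p = 7p - 201, so 440 = 11p and p* = 40, q* = 79.
Since 37 < 40, the ceiling is binding.
At p = 37: qd = 239 - 4·37 = 91 and qs = 7·37 - 201 = 58.
Shortage = qd - qs = 91 - 58 = 33.

33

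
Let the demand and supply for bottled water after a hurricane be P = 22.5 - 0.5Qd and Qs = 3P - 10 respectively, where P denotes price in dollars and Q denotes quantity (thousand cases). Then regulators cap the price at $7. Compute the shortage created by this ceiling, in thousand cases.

Rearranging demand gives Qd = 45 - 2P. Equilibrium: 45 - 2P = 3P - 10, so 55 = 5P and P* = 11, Q* = 23.
Since 7 < 11, the ceiling is binding.
At P = 7: Qd = 45 - 2·7 = 31 and Qs = 3·7 - 10 = 11.
Shortage = Qd - Qs = 31 - 11 = 20.

20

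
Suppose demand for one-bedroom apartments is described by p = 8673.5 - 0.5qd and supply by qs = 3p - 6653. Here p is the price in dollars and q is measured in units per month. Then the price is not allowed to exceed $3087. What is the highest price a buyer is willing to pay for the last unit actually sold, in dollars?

Rearranging demand gives qd = 17347 - 2p. Without the control the market clears where 17347 - 2p = 3p - 6653, i.e. p* = 4800 and q* = 7747.
The ceiling of 3087 is below the equilibrium price 4800, so it binds.
At p = 3087: qd = 17347 - 2·3087 = 11173 and qs = 3·3087 - 6653 = 2608.
Only 2608 units reach the market. On the demand curve, the marginal buyer's willingness to pay at q = 2608 is (17347 - 2608)/2 = 7369.5.

7369.5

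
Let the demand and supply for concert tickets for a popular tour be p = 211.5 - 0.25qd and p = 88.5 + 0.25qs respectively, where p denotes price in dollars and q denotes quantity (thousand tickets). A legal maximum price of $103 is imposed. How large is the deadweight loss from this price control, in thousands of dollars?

8836

Rearranging demand gives qd = 846 - 4p; rearranging supply gives qs = 4p - 354. Equilibrium: 846 - 4p = 4p - 354, so 1200 = 8p and p* = 150, q* = 246.
Because the ceiling (103) lies below the market-clearing price, it is binding.
At p = 103: qd = 846 - 4·103 = 434 and qs = 4·103 - 354 = 58.
Quantity traded falls to 58. At q = 58 the demand price is (846 - 58)/4 = 197 and the supply price is (354 + 58)/4 = 103.
Deadweight loss = ½ · (197 - 103) · (246 - 58) = ½ · 94 · 188 = 8836.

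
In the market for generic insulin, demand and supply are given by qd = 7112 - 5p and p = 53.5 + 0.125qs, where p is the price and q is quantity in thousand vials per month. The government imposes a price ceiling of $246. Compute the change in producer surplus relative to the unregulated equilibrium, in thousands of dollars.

Rearranging supply gives qs = 8p - 428. Without the control the market clears where 7112 - 5p = 8p - 428, i.e. p* = 580 and q* = 4212.
Since 246 < 580, the ceiling is binding.
At p = 246: qd = 7112 - 5·246 = 5882 and qs = 8·246 - 428 = 1540.
Producer surplus without the control is ½ · (580 - 53.5) · 4212 = 1108809.
With the ceiling, producers sell 1540 units at 246, so PS = ½ · (246 - 53.5) · 1540 = 148225.
Change in producer surplus = 148225 - 1108809 = -960584.

-960584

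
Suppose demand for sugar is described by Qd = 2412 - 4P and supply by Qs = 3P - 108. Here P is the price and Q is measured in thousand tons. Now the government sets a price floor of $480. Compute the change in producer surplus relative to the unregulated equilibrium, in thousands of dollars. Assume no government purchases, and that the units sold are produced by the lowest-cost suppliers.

Equilibrium: 2412 - 4P = 3P - 108, so 2520 = 7P and P* = 360, Q* = 972.
The floor of 480 is above the equilibrium price 360, so it binds.
At P = 480: Qd = 2412 - 4·480 = 492 and Qs = 3·480 - 108 = 1332.
Producer surplus without the control is ½ · (360 - 36) · 972 = 157464.
With the floor, 492 units are sold at 480. The supply price at Q = 492 is 200, so PS = ½ · [(480 - 36) + (480 - 200)] · 492 = 178104.
Change in producer surplus = 178104 - 157464 = 20640.

20640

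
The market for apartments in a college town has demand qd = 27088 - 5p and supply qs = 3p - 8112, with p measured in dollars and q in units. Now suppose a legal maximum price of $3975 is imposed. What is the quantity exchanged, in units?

3813

In a free market, 27088 - 5p = 3p - 8112 gives the equilibrium p* = 4400, q* = 5088.
Because the ceiling (3975) lies below the market-clearing price, it is binding.
At p = 3975: qd = 27088 - 5·3975 = 7213 and qs = 3·3975 - 8112 = 3813.
The quantity actually transacted is the short side, supply: 3813.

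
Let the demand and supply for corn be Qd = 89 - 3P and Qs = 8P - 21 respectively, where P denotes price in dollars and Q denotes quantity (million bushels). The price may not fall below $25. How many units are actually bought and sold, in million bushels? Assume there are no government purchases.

14

Setting quantity demanded equal to quantity supplied, 89 - 3P = 8P - 21, gives P* = 10 and Q* = 59.
The floor of 25 is above the equilibrium price 10, so it binds.
At P = 25: Qd = 89 - 3·25 = 14 and Qs = 8·25 - 21 = 179.
The quantity actually transacted is the short side, demand: 14.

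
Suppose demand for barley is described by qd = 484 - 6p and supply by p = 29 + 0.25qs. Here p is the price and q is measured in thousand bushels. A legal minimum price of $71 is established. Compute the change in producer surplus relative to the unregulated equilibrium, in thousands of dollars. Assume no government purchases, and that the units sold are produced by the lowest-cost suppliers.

93.5

Rearranging supply gives qs = 4p - 116. Equilibrium: 484 - 6p = 4p - 116, so 600 = 10p and p* = 60, q* = 124.
Since 71 > 60, the floor is binding.
At p = 71: qd = 484 - 6·71 = 58 and qs = 4·71 - 116 = 168.
Producer surplus without the control is ½ · (60 - 29) · 124 = 1922.
With the floor, 58 units are sold at 71. The supply price at q = 58 is 43.5, so PS = ½ · [(71 - 29) + (71 - 43.5)] · 58 = 2015.5.
Change in producer surplus = 2015.5 - 1922 = 93.5.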